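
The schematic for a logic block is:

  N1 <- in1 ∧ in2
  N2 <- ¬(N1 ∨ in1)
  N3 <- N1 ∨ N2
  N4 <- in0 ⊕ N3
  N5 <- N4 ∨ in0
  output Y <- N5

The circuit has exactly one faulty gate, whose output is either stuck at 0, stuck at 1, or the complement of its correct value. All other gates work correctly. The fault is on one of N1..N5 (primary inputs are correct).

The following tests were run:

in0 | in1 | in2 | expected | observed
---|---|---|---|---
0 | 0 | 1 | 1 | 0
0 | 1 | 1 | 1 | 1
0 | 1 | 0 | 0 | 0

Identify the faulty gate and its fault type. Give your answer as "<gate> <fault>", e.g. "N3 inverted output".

Fault-free values for test 1 (in0=0, in1=0, in2=1): N1=0, N2=1, N3=1, N4=1, N5=1, giving Y=1. Observed 0.
Test 1: faults giving observed 0 are {N2 stuck-at-0, N2 inverted output, N3 stuck-at-0, N3 inverted output, N4 stuck-at-0, N4 inverted output, N5 stuck-at-0, N5 inverted output}.
Test 2 (in0=0, in1=1, in2=1): fault-free N1=1, N2=0, N3=1, N4=1, N5=1 → 1; observed 1. Eliminates N3 stuck-at-0, N3 inverted output, N4 stuck-at-0, N4 inverted output, N5 stuck-at-0, N5 inverted output.
Test 3 (in0=0, in1=1, in2=0): fault-free N1=0, N2=0, N3=0, N4=0, N5=0 → 0; observed 0. Eliminates N2 inverted output.
Only N2 stuck-at-0 is consistent with every test.

N2 stuck-at-0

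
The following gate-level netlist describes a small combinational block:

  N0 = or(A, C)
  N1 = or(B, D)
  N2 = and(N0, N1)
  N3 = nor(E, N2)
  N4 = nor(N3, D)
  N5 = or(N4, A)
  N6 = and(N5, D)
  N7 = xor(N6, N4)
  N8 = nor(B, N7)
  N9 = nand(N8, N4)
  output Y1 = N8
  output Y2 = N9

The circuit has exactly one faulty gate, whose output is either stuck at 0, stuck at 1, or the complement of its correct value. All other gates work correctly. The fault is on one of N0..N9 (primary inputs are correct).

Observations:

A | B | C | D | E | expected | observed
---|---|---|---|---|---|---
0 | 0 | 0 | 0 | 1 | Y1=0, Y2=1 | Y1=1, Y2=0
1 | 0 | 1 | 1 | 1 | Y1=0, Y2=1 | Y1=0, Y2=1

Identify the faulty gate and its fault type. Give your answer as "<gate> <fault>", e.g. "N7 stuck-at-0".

N6 stuck-at-1

Fault-free values for test 1 (A=0, B=0, C=0, D=0, E=1): N0=0, N1=0, N2=0, N3=0, N4=1, N5=1, N6=0, N7=1, N8=0, N9=1, giving Y1=0, Y2=1. Observed Y1=1, Y2=0.
Test 1: faults giving observed Y1=1, Y2=0 are {N6 stuck-at-1, N6 inverted output, N7 stuck-at-0, N7 inverted output, N8 stuck-at-1, N8 inverted output}.
Test 2 (A=1, B=0, C=1, D=1, E=1): fault-free N0=1, N1=1, N2=1, N3=0, N4=0, N5=1, N6=1, N7=1, N8=0, N9=1 → Y1=0, Y2=1; observed Y1=0, Y2=1. Eliminates N6 inverted output, N7 stuck-at-0, N7 inverted output, N8 stuck-at-1, N8 inverted output.
Only N6 stuck-at-1 is consistent with every test.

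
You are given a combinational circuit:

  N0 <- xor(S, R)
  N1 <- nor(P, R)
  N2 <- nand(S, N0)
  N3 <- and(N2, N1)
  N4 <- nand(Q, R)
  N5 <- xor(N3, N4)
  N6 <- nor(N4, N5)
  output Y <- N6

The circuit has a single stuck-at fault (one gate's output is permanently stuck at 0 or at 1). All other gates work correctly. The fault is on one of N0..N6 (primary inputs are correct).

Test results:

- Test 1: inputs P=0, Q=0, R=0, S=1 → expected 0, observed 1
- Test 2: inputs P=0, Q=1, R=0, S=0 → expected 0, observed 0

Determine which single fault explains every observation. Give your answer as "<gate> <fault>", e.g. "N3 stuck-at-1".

Fault-free values for test 1 (P=0, Q=0, R=0, S=1): N0=1, N1=1, N2=0, N3=0, N4=1, N5=1, N6=0, giving Y=0. Observed 1.
Test 1: faults giving observed 1 are {N4 stuck-at-0, N6 stuck-at-1}.
Test 2 (P=0, Q=1, R=0, S=0): fault-free N0=0, N1=1, N2=1, N3=1, N4=1, N5=0, N6=0 → 0; observed 0. Eliminates N6 stuck-at-1.
Only N4 stuck-at-0 is consistent with every test.

N4 stuck-at-0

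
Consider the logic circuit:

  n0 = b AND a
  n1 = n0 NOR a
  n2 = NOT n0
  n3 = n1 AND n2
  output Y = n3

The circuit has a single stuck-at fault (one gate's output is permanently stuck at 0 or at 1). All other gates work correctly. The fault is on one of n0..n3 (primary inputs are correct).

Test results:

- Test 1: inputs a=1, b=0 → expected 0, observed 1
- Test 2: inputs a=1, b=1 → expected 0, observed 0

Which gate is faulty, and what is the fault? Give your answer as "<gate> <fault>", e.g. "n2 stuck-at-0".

Fault-free values for test 1 (a=1, b=0): n0=0, n1=0, n2=1, n3=0, giving Y=0. Observed 1.
Test 1: faults giving observed 1 are {n1 stuck-at-1, n3 stuck-at-1}.
Test 2 (a=1, b=1): fault-free n0=1, n1=0, n2=0, n3=0 → 0; observed 0. Eliminates n3 stuck-at-1.
Only n1 stuck-at-1 is consistent with every test.

n1 stuck-at-1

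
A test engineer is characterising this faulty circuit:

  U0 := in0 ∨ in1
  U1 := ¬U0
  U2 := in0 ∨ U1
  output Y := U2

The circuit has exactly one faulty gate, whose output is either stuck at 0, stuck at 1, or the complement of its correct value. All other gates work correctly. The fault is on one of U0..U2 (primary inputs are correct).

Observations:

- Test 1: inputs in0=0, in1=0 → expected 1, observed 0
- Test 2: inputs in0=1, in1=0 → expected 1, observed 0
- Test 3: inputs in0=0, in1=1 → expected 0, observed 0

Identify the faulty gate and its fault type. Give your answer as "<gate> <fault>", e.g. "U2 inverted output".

Fault-free values for test 1 (in0=0, in1=0): U0=0, U1=1, U2=1, giving Y=1. Observed 0.
Test 1: faults giving observed 0 are {U0 stuck-at-1, U0 inverted output, U1 stuck-at-0, U1 inverted output, U2 stuck-at-0, U2 inverted output}.
Test 2 (in0=1, in1=0): fault-free U0=1, U1=0, U2=1 → 1; observed 0. Eliminates U0 stuck-at-1, U0 inverted output, U1 stuck-at-0, U1 inverted output.
Test 3 (in0=0, in1=1): fault-free U0=1, U1=0, U2=0 → 0; observed 0. Eliminates U2 inverted output.
Only U2 stuck-at-0 is consistent with every test.

U2 stuck-at-0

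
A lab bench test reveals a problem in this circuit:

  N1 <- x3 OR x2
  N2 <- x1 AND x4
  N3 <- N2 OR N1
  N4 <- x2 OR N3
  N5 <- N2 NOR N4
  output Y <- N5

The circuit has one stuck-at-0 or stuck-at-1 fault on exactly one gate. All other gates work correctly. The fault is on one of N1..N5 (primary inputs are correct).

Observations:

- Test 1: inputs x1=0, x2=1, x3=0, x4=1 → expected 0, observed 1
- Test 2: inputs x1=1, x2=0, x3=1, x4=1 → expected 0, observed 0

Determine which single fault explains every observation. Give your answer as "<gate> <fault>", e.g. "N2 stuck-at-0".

N4 stuck-at-0

Fault-free values for test 1 (x1=0, x2=1, x3=0, x4=1): N1=1, N2=0, N3=1, N4=1, N5=0, giving Y=0. Observed 1.
Test 1: faults giving observed 1 are {N4 stuck-at-0, N5 stuck-at-1}.
Test 2 (x1=1, x2=0, x3=1, x4=1): fault-free N1=1, N2=1, N3=1, N4=1, N5=0 → 0; observed 0. Eliminates N5 stuck-at-1.
Only N4 stuck-at-0 is consistent with every test.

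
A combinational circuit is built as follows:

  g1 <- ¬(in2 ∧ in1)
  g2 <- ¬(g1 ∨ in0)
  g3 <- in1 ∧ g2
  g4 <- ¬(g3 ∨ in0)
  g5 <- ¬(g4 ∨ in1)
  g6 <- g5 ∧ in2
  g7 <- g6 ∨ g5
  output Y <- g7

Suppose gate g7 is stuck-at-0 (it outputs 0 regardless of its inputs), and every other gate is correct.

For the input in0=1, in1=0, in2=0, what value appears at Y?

0

Propagate with g7 forced: g1=1, g2=0, g3=0, g4=0, g5=1, g6=0, g7=0 [stuck-at-0].
So Y = 0. (Without the fault it would be 1.)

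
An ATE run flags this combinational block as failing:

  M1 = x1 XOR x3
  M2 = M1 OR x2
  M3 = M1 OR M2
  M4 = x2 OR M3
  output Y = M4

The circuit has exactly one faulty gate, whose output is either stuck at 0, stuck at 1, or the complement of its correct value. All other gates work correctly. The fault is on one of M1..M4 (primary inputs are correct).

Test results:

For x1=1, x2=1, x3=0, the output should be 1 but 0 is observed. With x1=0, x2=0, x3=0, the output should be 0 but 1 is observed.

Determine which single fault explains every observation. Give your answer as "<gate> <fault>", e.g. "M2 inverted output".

M4 inverted output

Fault-free values for test 1 (x1=1, x2=1, x3=0): M1=1, M2=1, M3=1, M4=1, giving Y=1. Observed 0.
Test 1: faults giving observed 0 are {M4 stuck-at-0, M4 inverted output}.
Test 2 (x1=0, x2=0, x3=0): fault-free M1=0, M2=0, M3=0, M4=0 → 0; observed 1. Eliminates M4 stuck-at-0.
Only M4 inverted output is consistent with every test.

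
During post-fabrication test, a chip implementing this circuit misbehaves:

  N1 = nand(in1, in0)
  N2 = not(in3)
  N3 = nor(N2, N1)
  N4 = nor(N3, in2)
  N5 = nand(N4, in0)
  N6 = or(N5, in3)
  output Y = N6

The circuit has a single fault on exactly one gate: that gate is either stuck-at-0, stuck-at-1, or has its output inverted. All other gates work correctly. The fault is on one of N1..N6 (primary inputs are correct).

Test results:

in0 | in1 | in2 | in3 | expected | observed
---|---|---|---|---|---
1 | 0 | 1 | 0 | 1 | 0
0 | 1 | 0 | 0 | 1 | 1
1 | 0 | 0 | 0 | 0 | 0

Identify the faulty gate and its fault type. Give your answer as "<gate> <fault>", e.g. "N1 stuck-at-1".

Fault-free values for test 1 (in0=1, in1=0, in2=1, in3=0): N1=1, N2=1, N3=0, N4=0, N5=1, N6=1, giving Y=1. Observed 0.
Test 1: faults giving observed 0 are {N4 stuck-at-1, N4 inverted output, N5 stuck-at-0, N5 inverted output, N6 stuck-at-0, N6 inverted output}.
Test 2 (in0=0, in1=1, in2=0, in3=0): fault-free N1=1, N2=1, N3=0, N4=1, N5=1, N6=1 → 1; observed 1. Eliminates N5 stuck-at-0, N5 inverted output, N6 stuck-at-0, N6 inverted output.
Test 3 (in0=1, in1=0, in2=0, in3=0): fault-free N1=1, N2=1, N3=0, N4=1, N5=0, N6=0 → 0; observed 0. Eliminates N4 inverted output.
Only N4 stuck-at-1 is consistent with every test.

N4 stuck-at-1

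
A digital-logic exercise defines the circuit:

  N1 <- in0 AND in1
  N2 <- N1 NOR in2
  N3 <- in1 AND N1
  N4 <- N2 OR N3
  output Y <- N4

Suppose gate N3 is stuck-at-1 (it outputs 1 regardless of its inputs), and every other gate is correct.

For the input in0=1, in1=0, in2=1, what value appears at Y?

1

Propagate with N3 forced: N1=0, N2=0, N3=1 [stuck-at-1], N4=1.
So Y = 1. (Without the fault it would be 0.)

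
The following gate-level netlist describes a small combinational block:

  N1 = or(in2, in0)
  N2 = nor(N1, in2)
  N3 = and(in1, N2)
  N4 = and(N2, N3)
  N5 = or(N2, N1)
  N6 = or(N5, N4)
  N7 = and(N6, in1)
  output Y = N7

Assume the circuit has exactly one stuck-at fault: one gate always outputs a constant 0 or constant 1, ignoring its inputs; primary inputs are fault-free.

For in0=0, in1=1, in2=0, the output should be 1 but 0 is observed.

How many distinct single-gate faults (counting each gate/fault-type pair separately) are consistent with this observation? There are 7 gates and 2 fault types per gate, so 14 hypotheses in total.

Fault-free: N1=0, N2=1, N3=1, N4=1, N5=1, N6=1, N7=1 → 1. Observed 0.
  N1 stuck-at-0: output 1 ✗
  N1 stuck-at-1: output 1 ✗
  N2 stuck-at-0: output 0 ✓
  N2 stuck-at-1: output 1 ✗
  N3 stuck-at-0: output 1 ✗
  N3 stuck-at-1: output 1 ✗
  N4 stuck-at-0: output 1 ✗
  N4 stuck-at-1: output 1 ✗
  N5 stuck-at-0: output 1 ✗
  N5 stuck-at-1: output 1 ✗
  N6 stuck-at-0: output 0 ✓
  N6 stuck-at-1: output 1 ✗
  N7 stuck-at-0: output 0 ✓
  N7 stuck-at-1: output 1 ✗
Consistent faults: {N2 stuck-at-0, N6 stuck-at-0, N7 stuck-at-0} — 3 in all.

3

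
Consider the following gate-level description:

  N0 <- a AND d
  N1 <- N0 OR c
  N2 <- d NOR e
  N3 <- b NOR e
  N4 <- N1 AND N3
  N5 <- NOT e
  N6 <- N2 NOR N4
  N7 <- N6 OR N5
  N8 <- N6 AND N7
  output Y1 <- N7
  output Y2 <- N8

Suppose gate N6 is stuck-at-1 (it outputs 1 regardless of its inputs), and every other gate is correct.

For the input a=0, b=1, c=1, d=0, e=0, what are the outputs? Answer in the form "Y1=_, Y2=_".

Y1=1, Y2=1

Propagate with N6 forced: N0=0, N1=1, N2=1, N3=0, N4=0, N5=1, N6=1 [stuck-at-1], N7=1, N8=1.
So the outputs are Y1=1, Y2=1. (Without the fault they would be Y1=1, Y2=0.)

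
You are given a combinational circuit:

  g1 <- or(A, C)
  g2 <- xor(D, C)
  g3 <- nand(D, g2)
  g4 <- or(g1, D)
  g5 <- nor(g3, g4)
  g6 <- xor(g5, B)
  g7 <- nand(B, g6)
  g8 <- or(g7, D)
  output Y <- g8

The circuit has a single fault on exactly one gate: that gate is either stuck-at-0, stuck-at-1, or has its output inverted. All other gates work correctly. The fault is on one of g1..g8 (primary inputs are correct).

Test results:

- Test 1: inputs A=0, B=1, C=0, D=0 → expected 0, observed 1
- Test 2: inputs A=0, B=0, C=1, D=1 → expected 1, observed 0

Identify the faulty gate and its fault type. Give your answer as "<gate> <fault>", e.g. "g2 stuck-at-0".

g8 inverted output

Fault-free values for test 1 (A=0, B=1, C=0, D=0): g1=0, g2=0, g3=1, g4=0, g5=0, g6=1, g7=0, g8=0, giving Y=0. Observed 1.
Test 1: faults giving observed 1 are {g3 stuck-at-0, g3 inverted output, g5 stuck-at-1, g5 inverted output, g6 stuck-at-0, g6 inverted output, g7 stuck-at-1, g7 inverted output, g8 stuck-at-1, g8 inverted output}.
Test 2 (A=0, B=0, C=1, D=1): fault-free g1=1, g2=0, g3=1, g4=1, g5=0, g6=0, g7=1, g8=1 → 1; observed 0. Eliminates g3 stuck-at-0, g3 inverted output, g5 stuck-at-1, g5 inverted output, g6 stuck-at-0, g6 inverted output, g7 stuck-at-1, g7 inverted output, g8 stuck-at-1.
Only g8 inverted output is consistent with every test.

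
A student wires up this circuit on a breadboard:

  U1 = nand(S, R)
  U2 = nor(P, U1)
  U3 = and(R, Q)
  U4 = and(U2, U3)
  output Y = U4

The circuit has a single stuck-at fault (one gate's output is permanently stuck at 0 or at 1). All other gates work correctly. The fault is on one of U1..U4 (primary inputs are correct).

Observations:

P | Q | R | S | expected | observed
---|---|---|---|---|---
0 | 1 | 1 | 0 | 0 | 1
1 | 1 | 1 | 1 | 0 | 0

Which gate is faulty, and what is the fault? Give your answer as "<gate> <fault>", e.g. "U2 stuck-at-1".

Fault-free values for test 1 (P=0, Q=1, R=1, S=0): U1=1, U2=0, U3=1, U4=0, giving Y=0. Observed 1.
Test 1: faults giving observed 1 are {U1 stuck-at-0, U2 stuck-at-1, U4 stuck-at-1}.
Test 2 (P=1, Q=1, R=1, S=1): fault-free U1=0, U2=0, U3=1, U4=0 → 0; observed 0. Eliminates U2 stuck-at-1, U4 stuck-at-1.
Only U1 stuck-at-0 is consistent with every test.

U1 stuck-at-0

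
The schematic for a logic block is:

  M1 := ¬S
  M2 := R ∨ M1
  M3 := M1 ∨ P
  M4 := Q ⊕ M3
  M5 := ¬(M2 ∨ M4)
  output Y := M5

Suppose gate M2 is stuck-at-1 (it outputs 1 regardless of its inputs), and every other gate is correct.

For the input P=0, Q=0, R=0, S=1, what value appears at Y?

0

Propagate with M2 forced: M1=0, M2=1 [stuck-at-1], M3=0, M4=0, M5=0.
So Y = 0. (Without the fault it would be 1.)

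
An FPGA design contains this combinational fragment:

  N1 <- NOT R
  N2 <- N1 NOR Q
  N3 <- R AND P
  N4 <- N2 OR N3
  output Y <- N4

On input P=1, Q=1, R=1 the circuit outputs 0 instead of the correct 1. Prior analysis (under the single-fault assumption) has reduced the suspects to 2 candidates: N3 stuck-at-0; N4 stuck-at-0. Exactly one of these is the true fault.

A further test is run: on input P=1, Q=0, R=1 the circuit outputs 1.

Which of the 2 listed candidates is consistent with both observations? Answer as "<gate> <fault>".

N3 stuck-at-0

Evaluate each candidate on input P=1, Q=0, R=1:
  N3 stuck-at-0: N1=0, N2=1, N3=0 [stuck-at-0], N4=1 → 1 — matches
  N4 stuck-at-0: N1=0, N2=1, N3=1, N4=0 [stuck-at-0] → 0 — eliminated
Only N3 stuck-at-0 reproduces the observed 1.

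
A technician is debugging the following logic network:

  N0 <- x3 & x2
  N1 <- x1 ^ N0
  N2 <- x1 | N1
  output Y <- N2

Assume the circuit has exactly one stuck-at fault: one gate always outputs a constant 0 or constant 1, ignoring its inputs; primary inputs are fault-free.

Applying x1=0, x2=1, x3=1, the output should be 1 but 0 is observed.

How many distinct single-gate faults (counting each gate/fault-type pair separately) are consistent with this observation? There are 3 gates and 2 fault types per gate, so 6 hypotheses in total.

Fault-free: N0=1, N1=1, N2=1 → 1. Observed 0.
  N0 stuck-at-0: output 0 ✓
  N0 stuck-at-1: output 1 ✗
  N1 stuck-at-0: output 0 ✓
  N1 stuck-at-1: output 1 ✗
  N2 stuck-at-0: output 0 ✓
  N2 stuck-at-1: output 1 ✗
Consistent faults: {N0 stuck-at-0, N1 stuck-at-0, N2 stuck-at-0} — 3 in all.

3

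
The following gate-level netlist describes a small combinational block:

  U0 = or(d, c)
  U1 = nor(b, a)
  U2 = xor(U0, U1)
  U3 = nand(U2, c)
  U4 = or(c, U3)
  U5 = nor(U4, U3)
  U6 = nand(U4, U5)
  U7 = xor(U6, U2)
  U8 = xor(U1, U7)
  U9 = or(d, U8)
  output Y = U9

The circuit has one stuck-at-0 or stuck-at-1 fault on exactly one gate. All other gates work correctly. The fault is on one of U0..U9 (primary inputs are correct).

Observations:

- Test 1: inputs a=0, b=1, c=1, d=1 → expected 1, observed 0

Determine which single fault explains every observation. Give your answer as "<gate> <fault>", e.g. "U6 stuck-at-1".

U9 stuck-at-0

Fault-free values for test 1 (a=0, b=1, c=1, d=1): U0=1, U1=0, U2=1, U3=0, U4=1, U5=0, U6=1, U7=0, U8=0, U9=1, giving Y=1. Observed 0.
Test 1: faults giving observed 0 are {U9 stuck-at-0}.
Only U9 stuck-at-0 is consistent with every test.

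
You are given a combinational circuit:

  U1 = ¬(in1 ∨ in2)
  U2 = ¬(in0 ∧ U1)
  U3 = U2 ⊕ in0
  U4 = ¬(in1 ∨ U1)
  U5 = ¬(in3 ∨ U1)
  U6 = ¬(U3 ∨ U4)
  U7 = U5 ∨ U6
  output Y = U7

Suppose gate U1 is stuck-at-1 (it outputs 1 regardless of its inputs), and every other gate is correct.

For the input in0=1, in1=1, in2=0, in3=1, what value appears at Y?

0

Propagate with U1 forced: U1=1 [stuck-at-1], U2=0, U3=1, U4=0, U5=0, U6=0, U7=0.
So Y = 0. (Without the fault it would be 1.)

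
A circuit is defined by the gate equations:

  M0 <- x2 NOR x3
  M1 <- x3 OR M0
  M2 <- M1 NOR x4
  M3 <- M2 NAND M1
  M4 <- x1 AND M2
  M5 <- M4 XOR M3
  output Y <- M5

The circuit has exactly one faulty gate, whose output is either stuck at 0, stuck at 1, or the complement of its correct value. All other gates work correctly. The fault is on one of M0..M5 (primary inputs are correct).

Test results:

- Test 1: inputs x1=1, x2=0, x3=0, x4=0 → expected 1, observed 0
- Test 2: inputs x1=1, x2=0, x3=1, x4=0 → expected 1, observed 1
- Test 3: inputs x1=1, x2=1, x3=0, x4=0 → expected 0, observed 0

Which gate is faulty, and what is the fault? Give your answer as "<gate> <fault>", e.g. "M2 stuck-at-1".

M0 stuck-at-0

Fault-free values for test 1 (x1=1, x2=0, x3=0, x4=0): M0=1, M1=1, M2=0, M3=1, M4=0, M5=1, giving Y=1. Observed 0.
Test 1: faults giving observed 0 are {M0 stuck-at-0, M0 inverted output, M1 stuck-at-0, M1 inverted output, M3 stuck-at-0, M3 inverted output, M4 stuck-at-1, M4 inverted output, M5 stuck-at-0, M5 inverted output}.
Test 2 (x1=1, x2=0, x3=1, x4=0): fault-free M0=0, M1=1, M2=0, M3=1, M4=0, M5=1 → 1; observed 1. Eliminates M1 stuck-at-0, M1 inverted output, M3 stuck-at-0, M3 inverted output, M4 stuck-at-1, M4 inverted output, M5 stuck-at-0, M5 inverted output.
Test 3 (x1=1, x2=1, x3=0, x4=0): fault-free M0=0, M1=0, M2=1, M3=1, M4=1, M5=0 → 0; observed 0. Eliminates M0 inverted output.
Only M0 stuck-at-0 is consistent with every test.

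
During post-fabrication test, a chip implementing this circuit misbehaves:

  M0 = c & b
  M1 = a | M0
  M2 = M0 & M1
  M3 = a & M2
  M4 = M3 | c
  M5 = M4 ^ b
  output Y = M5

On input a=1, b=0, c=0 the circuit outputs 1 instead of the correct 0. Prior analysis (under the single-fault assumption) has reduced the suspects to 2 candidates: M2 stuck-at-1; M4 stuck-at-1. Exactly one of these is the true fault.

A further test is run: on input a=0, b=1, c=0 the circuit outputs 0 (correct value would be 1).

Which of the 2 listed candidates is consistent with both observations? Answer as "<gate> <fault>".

Evaluate each candidate on input a=0, b=1, c=0:
  M2 stuck-at-1: M0=0, M1=0, M2=1 [stuck-at-1], M3=0, M4=0, M5=1 → 1 — eliminated
  M4 stuck-at-1: M0=0, M1=0, M2=0, M3=0, M4=1 [stuck-at-1], M5=0 → 0 — matches
Only M4 stuck-at-1 reproduces the observed 0.

M4 stuck-at-1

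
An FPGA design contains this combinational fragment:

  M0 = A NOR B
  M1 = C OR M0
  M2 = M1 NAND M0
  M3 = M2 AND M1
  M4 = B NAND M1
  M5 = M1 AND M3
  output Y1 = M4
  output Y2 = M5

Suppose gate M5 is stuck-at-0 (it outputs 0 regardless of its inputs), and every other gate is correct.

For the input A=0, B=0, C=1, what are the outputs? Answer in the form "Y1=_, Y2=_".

Propagate with M5 forced: M0=1, M1=1, M2=0, M3=0, M4=1, M5=0 [stuck-at-0].
So the outputs are Y1=1, Y2=0. (Same as the fault-free value — the fault is masked on this input.)

Y1=1, Y2=0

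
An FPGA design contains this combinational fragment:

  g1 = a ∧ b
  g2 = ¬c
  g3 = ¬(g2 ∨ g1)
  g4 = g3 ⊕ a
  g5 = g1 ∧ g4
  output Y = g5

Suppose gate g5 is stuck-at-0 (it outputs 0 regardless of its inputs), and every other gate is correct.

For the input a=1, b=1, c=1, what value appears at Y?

0

Propagate with g5 forced: g1=1, g2=0, g3=0, g4=1, g5=0 [stuck-at-0].
So Y = 0. (Without the fault it would be 1.)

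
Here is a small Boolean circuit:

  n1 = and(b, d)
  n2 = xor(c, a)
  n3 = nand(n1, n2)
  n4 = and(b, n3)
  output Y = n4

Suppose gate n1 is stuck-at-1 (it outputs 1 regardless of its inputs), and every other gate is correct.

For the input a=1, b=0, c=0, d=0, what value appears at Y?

0

Propagate with n1 forced: n1=1 [stuck-at-1], n2=1, n3=0, n4=0.
So Y = 0. (Same as the fault-free value — the fault is masked on this input.)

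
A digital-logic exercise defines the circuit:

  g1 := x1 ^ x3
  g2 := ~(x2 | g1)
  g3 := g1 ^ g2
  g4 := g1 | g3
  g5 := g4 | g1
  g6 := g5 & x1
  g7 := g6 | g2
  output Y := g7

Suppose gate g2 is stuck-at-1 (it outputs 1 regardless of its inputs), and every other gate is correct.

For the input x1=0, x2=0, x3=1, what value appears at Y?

Propagate with g2 forced: g1=1, g2=1 [stuck-at-1], g3=0, g4=1, g5=1, g6=0, g7=1.
So Y = 1. (Without the fault it would be 0.)

1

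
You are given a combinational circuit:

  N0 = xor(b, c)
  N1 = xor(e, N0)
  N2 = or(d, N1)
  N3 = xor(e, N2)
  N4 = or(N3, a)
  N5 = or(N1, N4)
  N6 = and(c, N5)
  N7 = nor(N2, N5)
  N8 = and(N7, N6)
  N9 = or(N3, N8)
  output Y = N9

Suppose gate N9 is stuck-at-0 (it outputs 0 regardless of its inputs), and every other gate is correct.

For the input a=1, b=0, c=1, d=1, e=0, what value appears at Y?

Propagate with N9 forced: N0=1, N1=1, N2=1, N3=1, N4=1, N5=1, N6=1, N7=0, N8=0, N9=0 [stuck-at-0].
So Y = 0. (Without the fault it would be 1.)

0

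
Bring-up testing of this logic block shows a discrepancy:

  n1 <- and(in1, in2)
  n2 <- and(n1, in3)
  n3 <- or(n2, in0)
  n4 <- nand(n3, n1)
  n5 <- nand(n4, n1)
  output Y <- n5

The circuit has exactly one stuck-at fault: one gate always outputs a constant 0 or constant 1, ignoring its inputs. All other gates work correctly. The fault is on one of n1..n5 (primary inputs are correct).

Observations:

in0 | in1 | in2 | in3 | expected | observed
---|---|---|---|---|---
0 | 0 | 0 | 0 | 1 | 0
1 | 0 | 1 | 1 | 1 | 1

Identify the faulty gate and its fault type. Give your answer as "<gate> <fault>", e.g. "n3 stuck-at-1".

n1 stuck-at-1

Fault-free values for test 1 (in0=0, in1=0, in2=0, in3=0): n1=0, n2=0, n3=0, n4=1, n5=1, giving Y=1. Observed 0.
Test 1: faults giving observed 0 are {n1 stuck-at-1, n5 stuck-at-0}.
Test 2 (in0=1, in1=0, in2=1, in3=1): fault-free n1=0, n2=0, n3=1, n4=1, n5=1 → 1; observed 1. Eliminates n5 stuck-at-0.
Only n1 stuck-at-1 is consistent with every test.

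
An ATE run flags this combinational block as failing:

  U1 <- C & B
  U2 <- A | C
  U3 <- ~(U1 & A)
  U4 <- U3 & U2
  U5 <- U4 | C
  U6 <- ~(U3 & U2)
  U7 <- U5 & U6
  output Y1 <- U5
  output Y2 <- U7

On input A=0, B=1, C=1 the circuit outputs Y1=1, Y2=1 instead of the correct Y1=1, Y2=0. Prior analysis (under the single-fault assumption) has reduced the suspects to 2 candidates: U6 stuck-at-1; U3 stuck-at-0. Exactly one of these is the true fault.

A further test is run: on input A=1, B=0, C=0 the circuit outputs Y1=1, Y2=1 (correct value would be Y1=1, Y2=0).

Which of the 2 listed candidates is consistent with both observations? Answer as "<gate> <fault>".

Evaluate each candidate on input A=1, B=0, C=0:
  U6 stuck-at-1: U1=0, U2=1, U3=1, U4=1, U5=1, U6=1 [stuck-at-1], U7=1 → Y1=1, Y2=1 — matches
  U3 stuck-at-0: U1=0, U2=1, U3=0 [stuck-at-0], U4=0, U5=0, U6=1, U7=0 → Y1=0, Y2=0 — eliminated
Only U6 stuck-at-1 reproduces the observed Y1=1, Y2=1.

U6 stuck-at-1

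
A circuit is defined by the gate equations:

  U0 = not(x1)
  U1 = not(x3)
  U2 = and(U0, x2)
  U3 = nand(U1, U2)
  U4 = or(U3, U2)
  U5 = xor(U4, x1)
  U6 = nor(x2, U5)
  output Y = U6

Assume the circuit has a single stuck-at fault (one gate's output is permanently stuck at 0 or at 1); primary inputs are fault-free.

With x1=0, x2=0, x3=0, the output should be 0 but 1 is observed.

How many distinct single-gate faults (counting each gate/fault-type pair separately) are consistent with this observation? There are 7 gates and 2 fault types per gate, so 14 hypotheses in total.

Fault-free: U0=1, U1=1, U2=0, U3=1, U4=1, U5=1, U6=0 → 0. Observed 1.
  U0 stuck-at-0: output 0 ✗
  U0 stuck-at-1: output 0 ✗
  U1 stuck-at-0: output 0 ✗
  U1 stuck-at-1: output 0 ✗
  U2 stuck-at-0: output 0 ✗
  U2 stuck-at-1: output 0 ✗
  U3 stuck-at-0: output 1 ✓
  U3 stuck-at-1: output 0 ✗
  U4 stuck-at-0: output 1 ✓
  U4 stuck-at-1: output 0 ✗
  U5 stuck-at-0: output 1 ✓
  U5 stuck-at-1: output 0 ✗
  U6 stuck-at-0: output 0 ✗
  U6 stuck-at-1: output 1 ✓
Consistent faults: {U3 stuck-at-0, U4 stuck-at-0, U5 stuck-at-0, U6 stuck-at-1} — 4 in all.

4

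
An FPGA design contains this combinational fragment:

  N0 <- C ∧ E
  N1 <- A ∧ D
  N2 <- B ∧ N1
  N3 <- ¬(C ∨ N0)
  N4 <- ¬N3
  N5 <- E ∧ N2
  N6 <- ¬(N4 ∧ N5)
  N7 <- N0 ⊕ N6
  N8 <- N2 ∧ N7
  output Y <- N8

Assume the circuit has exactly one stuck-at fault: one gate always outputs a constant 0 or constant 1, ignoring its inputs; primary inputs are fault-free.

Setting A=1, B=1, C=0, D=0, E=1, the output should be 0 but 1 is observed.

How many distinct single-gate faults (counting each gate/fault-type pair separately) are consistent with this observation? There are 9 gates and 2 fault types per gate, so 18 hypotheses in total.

Fault-free: N0=0, N1=0, N2=0, N3=1, N4=0, N5=0, N6=1, N7=1, N8=0 → 0. Observed 1.
  N0: none of the 2 fault types match ✗
  N1: stuck-at-1 ✓; others ✗
  N2: stuck-at-1 ✓; others ✗
  N3: none of the 2 fault types match ✗
  N4: none of the 2 fault types match ✗
  N5: none of the 2 fault types match ✗
  N6: none of the 2 fault types match ✗
  N7: none of the 2 fault types match ✗
  N8: stuck-at-1 ✓; others ✗
Consistent faults: {N1 stuck-at-1, N2 stuck-at-1, N8 stuck-at-1} — 3 in all.

3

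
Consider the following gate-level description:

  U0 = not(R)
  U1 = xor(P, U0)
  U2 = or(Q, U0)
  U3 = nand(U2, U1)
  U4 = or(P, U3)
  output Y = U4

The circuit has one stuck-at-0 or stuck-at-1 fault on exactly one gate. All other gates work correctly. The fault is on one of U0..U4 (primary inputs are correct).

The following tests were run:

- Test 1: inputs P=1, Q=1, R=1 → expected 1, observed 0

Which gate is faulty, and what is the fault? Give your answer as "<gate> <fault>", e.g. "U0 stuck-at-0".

Fault-free values for test 1 (P=1, Q=1, R=1): U0=0, U1=1, U2=1, U3=0, U4=1, giving Y=1. Observed 0.
Test 1: faults giving observed 0 are {U4 stuck-at-0}.
Only U4 stuck-at-0 is consistent with every test.

U4 stuck-at-0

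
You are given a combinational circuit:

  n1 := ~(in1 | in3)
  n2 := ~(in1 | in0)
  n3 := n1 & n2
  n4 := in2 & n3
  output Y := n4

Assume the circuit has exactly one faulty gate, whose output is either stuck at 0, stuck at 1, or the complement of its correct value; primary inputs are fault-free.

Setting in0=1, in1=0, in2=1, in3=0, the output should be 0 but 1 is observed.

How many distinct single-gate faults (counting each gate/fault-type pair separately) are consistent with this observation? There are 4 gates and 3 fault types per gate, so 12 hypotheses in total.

Fault-free: n1=1, n2=0, n3=0, n4=0 → 0. Observed 1.
  n1 stuck-at-0: output 0 ✗
  n1 stuck-at-1: output 0 ✗
  n1 inverted output: output 0 ✗
  n2 stuck-at-0: output 0 ✗
  n2 stuck-at-1: output 1 ✓
  n2 inverted output: output 1 ✓
  n3 stuck-at-0: output 0 ✗
  n3 stuck-at-1: output 1 ✓
  n3 inverted output: output 1 ✓
  n4 stuck-at-0: output 0 ✗
  n4 stuck-at-1: output 1 ✓
  n4 inverted output: output 1 ✓
Consistent faults: {n2 stuck-at-1, n2 inverted output, n3 stuck-at-1, n3 inverted output, n4 stuck-at-1, n4 inverted output} — 6 in all.

6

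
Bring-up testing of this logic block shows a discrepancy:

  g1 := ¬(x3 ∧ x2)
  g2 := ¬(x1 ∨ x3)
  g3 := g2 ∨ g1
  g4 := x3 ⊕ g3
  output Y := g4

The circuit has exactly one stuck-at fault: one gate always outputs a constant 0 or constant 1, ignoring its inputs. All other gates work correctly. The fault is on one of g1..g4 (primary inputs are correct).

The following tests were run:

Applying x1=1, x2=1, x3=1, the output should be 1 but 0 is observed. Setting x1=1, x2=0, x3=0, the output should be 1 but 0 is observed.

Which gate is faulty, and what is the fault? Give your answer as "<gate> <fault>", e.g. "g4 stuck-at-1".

g4 stuck-at-0

Fault-free values for test 1 (x1=1, x2=1, x3=1): g1=0, g2=0, g3=0, g4=1, giving Y=1. Observed 0.
Test 1: faults giving observed 0 are {g1 stuck-at-1, g2 stuck-at-1, g3 stuck-at-1, g4 stuck-at-0}.
Test 2 (x1=1, x2=0, x3=0): fault-free g1=1, g2=0, g3=1, g4=1 → 1; observed 0. Eliminates g1 stuck-at-1, g2 stuck-at-1, g3 stuck-at-1.
Only g4 stuck-at-0 is consistent with every test.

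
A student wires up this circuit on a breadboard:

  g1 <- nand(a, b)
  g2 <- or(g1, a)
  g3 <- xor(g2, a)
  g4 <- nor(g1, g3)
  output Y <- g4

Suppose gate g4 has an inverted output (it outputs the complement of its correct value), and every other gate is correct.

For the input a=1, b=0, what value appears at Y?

Propagate with g4 forced: g1=1, g2=1, g3=0, g4=1 [inverted output].
So Y = 1. (Without the fault it would be 0.)

1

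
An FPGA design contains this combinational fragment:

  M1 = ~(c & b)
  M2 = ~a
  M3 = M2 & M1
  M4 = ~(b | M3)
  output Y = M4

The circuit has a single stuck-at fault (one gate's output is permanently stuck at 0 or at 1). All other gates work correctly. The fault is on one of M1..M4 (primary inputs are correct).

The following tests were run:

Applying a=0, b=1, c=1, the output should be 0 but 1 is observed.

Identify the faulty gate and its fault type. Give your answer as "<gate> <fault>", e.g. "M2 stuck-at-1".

Fault-free values for test 1 (a=0, b=1, c=1): M1=0, M2=1, M3=0, M4=0, giving Y=0. Observed 1.
Test 1: faults giving observed 1 are {M4 stuck-at-1}.
Only M4 stuck-at-1 is consistent with every test.

M4 stuck-at-1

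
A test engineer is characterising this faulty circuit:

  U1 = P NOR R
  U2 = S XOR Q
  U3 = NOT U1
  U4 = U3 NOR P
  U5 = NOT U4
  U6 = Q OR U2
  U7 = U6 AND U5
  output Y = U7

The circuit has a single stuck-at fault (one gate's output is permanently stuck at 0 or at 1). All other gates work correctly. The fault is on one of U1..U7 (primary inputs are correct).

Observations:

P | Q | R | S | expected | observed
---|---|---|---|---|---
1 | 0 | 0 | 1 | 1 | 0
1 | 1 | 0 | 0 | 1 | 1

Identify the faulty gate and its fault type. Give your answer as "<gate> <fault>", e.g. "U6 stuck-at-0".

Fault-free values for test 1 (P=1, Q=0, R=0, S=1): U1=0, U2=1, U3=1, U4=0, U5=1, U6=1, U7=1, giving Y=1. Observed 0.
Test 1: faults giving observed 0 are {U2 stuck-at-0, U4 stuck-at-1, U5 stuck-at-0, U6 stuck-at-0, U7 stuck-at-0}.
Test 2 (P=1, Q=1, R=0, S=0): fault-free U1=0, U2=1, U3=1, U4=0, U5=1, U6=1, U7=1 → 1; observed 1. Eliminates U4 stuck-at-1, U5 stuck-at-0, U6 stuck-at-0, U7 stuck-at-0.
Only U2 stuck-at-0 is consistent with every test.

U2 stuck-at-0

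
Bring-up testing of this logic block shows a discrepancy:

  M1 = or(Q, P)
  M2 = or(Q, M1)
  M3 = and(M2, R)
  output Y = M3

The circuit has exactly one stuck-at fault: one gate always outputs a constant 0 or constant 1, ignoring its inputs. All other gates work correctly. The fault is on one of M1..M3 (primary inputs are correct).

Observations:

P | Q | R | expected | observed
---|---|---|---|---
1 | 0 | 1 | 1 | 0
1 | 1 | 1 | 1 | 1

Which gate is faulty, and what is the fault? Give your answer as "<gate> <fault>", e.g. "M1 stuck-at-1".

Fault-free values for test 1 (P=1, Q=0, R=1): M1=1, M2=1, M3=1, giving Y=1. Observed 0.
Test 1: faults giving observed 0 are {M1 stuck-at-0, M2 stuck-at-0, M3 stuck-at-0}.
Test 2 (P=1, Q=1, R=1): fault-free M1=1, M2=1, M3=1 → 1; observed 1. Eliminates M2 stuck-at-0, M3 stuck-at-0.
Only M1 stuck-at-0 is consistent with every test.

M1 stuck-at-0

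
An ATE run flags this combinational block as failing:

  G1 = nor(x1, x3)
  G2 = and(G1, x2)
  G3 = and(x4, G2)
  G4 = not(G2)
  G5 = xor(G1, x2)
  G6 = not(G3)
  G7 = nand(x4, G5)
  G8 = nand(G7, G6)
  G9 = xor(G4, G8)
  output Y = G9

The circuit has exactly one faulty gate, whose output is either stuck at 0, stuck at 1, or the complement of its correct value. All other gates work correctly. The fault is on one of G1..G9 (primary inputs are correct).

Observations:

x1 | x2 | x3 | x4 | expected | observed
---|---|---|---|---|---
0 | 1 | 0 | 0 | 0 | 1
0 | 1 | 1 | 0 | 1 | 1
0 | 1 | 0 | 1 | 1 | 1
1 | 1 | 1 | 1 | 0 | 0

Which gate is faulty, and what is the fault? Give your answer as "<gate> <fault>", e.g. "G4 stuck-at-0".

Fault-free values for test 1 (x1=0, x2=1, x3=0, x4=0): G1=1, G2=1, G3=0, G4=0, G5=0, G6=1, G7=1, G8=0, G9=0, giving Y=0. Observed 1.
Test 1: faults giving observed 1 are {G1 stuck-at-0, G1 inverted output, G2 stuck-at-0, G2 inverted output, G3 stuck-at-1, G3 inverted output, G4 stuck-at-1, G4 inverted output, G6 stuck-at-0, G6 inverted output, G7 stuck-at-0, G7 inverted output, G8 stuck-at-1, G8 inverted output, G9 stuck-at-1, G9 inverted output}.
Test 2 (x1=0, x2=1, x3=1, x4=0): fault-free G1=0, G2=0, G3=0, G4=1, G5=1, G6=1, G7=1, G8=0, G9=1 → 1; observed 1. Eliminates G1 inverted output, G2 inverted output, G3 stuck-at-1, G3 inverted output, G4 inverted output, G6 stuck-at-0, G6 inverted output, G7 stuck-at-0, G7 inverted output, G8 stuck-at-1, G8 inverted output, G9 inverted output.
Test 3 (x1=0, x2=1, x3=0, x4=1): fault-free G1=1, G2=1, G3=1, G4=0, G5=0, G6=0, G7=1, G8=1, G9=1 → 1; observed 1. Eliminates G1 stuck-at-0, G4 stuck-at-1.
Test 4 (x1=1, x2=1, x3=1, x4=1): fault-free G1=0, G2=0, G3=0, G4=1, G5=1, G6=1, G7=0, G8=1, G9=0 → 0; observed 0. Eliminates G9 stuck-at-1.
Only G2 stuck-at-0 is consistent with every test.

G2 stuck-at-0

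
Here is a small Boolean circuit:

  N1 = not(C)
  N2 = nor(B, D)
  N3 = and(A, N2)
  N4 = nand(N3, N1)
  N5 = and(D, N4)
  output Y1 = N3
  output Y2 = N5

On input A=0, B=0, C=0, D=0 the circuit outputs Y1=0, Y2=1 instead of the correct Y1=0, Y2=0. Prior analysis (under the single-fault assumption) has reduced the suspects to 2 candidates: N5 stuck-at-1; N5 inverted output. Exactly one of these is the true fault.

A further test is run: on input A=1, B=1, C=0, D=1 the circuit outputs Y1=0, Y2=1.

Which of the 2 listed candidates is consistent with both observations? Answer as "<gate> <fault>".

N5 stuck-at-1

Evaluate each candidate on input A=1, B=1, C=0, D=1:
  N5 stuck-at-1: N1=1, N2=0, N3=0, N4=1, N5=1 [stuck-at-1] → Y1=0, Y2=1 — matches
  N5 inverted output: N1=1, N2=0, N3=0, N4=1, N5=0 [inverted output] → Y1=0, Y2=0 — eliminated
Only N5 stuck-at-1 reproduces the observed Y1=0, Y2=1.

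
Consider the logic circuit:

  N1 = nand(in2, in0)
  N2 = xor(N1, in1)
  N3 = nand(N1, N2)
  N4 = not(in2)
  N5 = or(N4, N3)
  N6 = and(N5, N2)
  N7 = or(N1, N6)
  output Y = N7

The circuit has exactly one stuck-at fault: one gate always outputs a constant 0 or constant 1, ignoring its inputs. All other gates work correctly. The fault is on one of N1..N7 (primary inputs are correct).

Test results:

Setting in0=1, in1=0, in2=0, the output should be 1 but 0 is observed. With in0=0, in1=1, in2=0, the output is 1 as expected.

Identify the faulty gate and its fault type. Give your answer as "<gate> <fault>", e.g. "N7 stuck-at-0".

N1 stuck-at-0

Fault-free values for test 1 (in0=1, in1=0, in2=0): N1=1, N2=1, N3=0, N4=1, N5=1, N6=1, N7=1, giving Y=1. Observed 0.
Test 1: faults giving observed 0 are {N1 stuck-at-0, N7 stuck-at-0}.
Test 2 (in0=0, in1=1, in2=0): fault-free N1=1, N2=0, N3=1, N4=1, N5=1, N6=0, N7=1 → 1; observed 1. Eliminates N7 stuck-at-0.
Only N1 stuck-at-0 is consistent with every test.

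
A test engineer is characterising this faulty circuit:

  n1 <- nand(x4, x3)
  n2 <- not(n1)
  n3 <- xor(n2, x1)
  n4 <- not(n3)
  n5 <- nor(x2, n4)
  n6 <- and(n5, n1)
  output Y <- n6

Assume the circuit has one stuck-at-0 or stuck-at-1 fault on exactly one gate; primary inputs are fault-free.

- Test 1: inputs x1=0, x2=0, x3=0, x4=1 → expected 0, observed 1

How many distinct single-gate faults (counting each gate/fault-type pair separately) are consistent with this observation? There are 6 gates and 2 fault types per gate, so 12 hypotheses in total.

5

Fault-free: n1=1, n2=0, n3=0, n4=1, n5=0, n6=0 → 0. Observed 1.
  n1 stuck-at-0: output 0 ✗
  n1 stuck-at-1: output 0 ✗
  n2 stuck-at-0: output 0 ✗
  n2 stuck-at-1: output 1 ✓
  n3 stuck-at-0: output 0 ✗
  n3 stuck-at-1: output 1 ✓
  n4 stuck-at-0: output 1 ✓
  n4 stuck-at-1: output 0 ✗
  n5 stuck-at-0: output 0 ✗
  n5 stuck-at-1: output 1 ✓
  n6 stuck-at-0: output 0 ✗
  n6 stuck-at-1: output 1 ✓
Consistent faults: {n2 stuck-at-1, n3 stuck-at-1, n4 stuck-at-0, n5 stuck-at-1, n6 stuck-at-1} — 5 in all.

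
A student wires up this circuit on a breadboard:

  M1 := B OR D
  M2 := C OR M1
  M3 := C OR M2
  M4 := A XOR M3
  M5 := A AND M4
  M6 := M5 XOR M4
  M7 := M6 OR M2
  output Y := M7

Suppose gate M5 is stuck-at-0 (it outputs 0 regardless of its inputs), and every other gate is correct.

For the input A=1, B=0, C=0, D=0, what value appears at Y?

1

Propagate with M5 forced: M1=0, M2=0, M3=0, M4=1, M5=0 [stuck-at-0], M6=1, M7=1.
So Y = 1. (Without the fault it would be 0.)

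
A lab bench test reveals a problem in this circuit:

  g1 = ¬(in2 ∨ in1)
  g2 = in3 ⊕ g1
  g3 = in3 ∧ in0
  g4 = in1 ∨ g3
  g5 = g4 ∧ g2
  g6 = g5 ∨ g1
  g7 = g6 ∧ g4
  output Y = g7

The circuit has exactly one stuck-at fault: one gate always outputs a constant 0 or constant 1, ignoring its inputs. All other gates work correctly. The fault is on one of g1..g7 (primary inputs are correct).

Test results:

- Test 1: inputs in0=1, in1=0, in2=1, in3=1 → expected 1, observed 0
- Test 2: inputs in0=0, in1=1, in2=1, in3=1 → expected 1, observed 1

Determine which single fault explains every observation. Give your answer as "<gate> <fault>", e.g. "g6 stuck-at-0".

Fault-free values for test 1 (in0=1, in1=0, in2=1, in3=1): g1=0, g2=1, g3=1, g4=1, g5=1, g6=1, g7=1, giving Y=1. Observed 0.
Test 1: faults giving observed 0 are {g2 stuck-at-0, g3 stuck-at-0, g4 stuck-at-0, g5 stuck-at-0, g6 stuck-at-0, g7 stuck-at-0}.
Test 2 (in0=0, in1=1, in2=1, in3=1): fault-free g1=0, g2=1, g3=0, g4=1, g5=1, g6=1, g7=1 → 1; observed 1. Eliminates g2 stuck-at-0, g4 stuck-at-0, g5 stuck-at-0, g6 stuck-at-0, g7 stuck-at-0.
Only g3 stuck-at-0 is consistent with every test.

g3 stuck-at-0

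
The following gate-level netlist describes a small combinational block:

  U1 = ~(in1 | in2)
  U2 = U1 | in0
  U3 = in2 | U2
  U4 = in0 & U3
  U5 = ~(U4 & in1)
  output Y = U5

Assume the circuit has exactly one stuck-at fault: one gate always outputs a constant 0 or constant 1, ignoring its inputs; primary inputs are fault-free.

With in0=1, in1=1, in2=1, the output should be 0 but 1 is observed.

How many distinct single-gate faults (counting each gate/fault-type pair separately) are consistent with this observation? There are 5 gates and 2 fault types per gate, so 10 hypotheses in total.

Fault-free: U1=0, U2=1, U3=1, U4=1, U5=0 → 0. Observed 1.
  U1 stuck-at-0: output 0 ✗
  U1 stuck-at-1: output 0 ✗
  U2 stuck-at-0: output 0 ✗
  U2 stuck-at-1: output 0 ✗
  U3 stuck-at-0: output 1 ✓
  U3 stuck-at-1: output 0 ✗
  U4 stuck-at-0: output 1 ✓
  U4 stuck-at-1: output 0 ✗
  U5 stuck-at-0: output 0 ✗
  U5 stuck-at-1: output 1 ✓
Consistent faults: {U3 stuck-at-0, U4 stuck-at-0, U5 stuck-at-1} — 3 in all.

3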